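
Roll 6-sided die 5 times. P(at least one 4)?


P(no 4)^5 = (5/6)^5 = 3125/7776
P(≥1) = 1 - 3125/7776 = 4651/7776

P = 4651/7776 ≈ 59.81%


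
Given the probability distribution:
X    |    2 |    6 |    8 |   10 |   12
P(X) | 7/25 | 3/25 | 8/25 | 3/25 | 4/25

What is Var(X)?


E[X] = 174/25
E[X²] = 1524/25
Var(X) = E[X²] - (E[X])² = 1524/25 - 30276/625 = 7824/625

Var(X) = 7824/625 ≈ 12.5184


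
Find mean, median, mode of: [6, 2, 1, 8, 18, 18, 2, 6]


Sorted: [1, 2, 2, 6, 6, 8, 18, 18]
Mean = 61/8
Median = 6
Freq: {6: 2, 2: 2, 1: 1, 8: 1, 18: 2}
Mode: [2, 6, 18]

Mean=61/8, Median=6, Mode=[2, 6, 18]


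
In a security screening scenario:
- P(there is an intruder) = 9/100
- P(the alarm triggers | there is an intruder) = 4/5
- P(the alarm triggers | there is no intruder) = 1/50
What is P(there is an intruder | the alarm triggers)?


Using Bayes' theorem:
P(A|B) = P(B|A)·P(A) / P(B)

P(the alarm triggers) = 4/5 × 9/100 + 1/50 × 91/100
= 9/125 + 91/5000 = 451/5000

P(there is an intruder|the alarm triggers) = (9/125) / (451/5000) = 360/451

P(there is an intruder|the alarm triggers) = 360/451 ≈ 79.82%


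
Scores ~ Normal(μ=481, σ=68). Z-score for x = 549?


z = (x - μ)/σ = (549 - 481)/68 = 1.0

z = 1.0


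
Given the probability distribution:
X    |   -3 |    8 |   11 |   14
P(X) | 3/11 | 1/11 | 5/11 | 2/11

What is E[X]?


E[X] = Σ x·P(X=x)
= (-3)×(3/11) + (8)×(1/11) + (11)×(5/11) + (14)×(2/11)
= 82/11

E[X] = 82/11


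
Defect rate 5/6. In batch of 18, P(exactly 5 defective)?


Binomial: P(X=5) = C(18,5)×p^5×(1-p)^13
= 8568 × 3125/7776 × 1/13060694016 = 371875/1410554953728

P(X=5) = 371875/1410554953728 ≈ 0.00%


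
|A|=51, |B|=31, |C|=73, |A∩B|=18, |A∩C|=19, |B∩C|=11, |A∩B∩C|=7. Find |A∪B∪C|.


|A∪B∪C| = 51+31+73-18-19-11+7 = 114

|A∪B∪C| = 114


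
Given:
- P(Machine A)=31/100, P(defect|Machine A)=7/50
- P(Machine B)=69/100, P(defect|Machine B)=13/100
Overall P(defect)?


P(B) = Σ P(B|Aᵢ)×P(Aᵢ)
  7/50×31/100 = 217/5000
  13/100×69/100 = 897/10000
Sum = 1331/10000

P(defect) = 1331/10000 ≈ 13.31%


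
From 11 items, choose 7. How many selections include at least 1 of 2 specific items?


Complement: C(11,7) - C(9,7) = 330 - 36 = 294

294


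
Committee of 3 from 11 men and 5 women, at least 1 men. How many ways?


Count by #men:
  1M,2W: C(11,1)×C(5,2)=110
  2M,1W: C(11,2)×C(5,1)=275
  3M,0W: C(11,3)×C(5,0)=165
Total = 550

550


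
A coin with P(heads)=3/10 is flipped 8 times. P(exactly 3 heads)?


Binomial: P(X=3) = C(8,3)×p^3×(1-p)^5
= 56 × 27/1000 × 16807/100000 = 3176523/12500000

P(X=3) = 3176523/12500000 ≈ 25.41%


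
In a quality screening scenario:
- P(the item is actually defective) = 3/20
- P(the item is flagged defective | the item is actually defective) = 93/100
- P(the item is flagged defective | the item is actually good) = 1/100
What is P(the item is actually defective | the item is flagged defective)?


Using Bayes' theorem:
P(A|B) = P(B|A)·P(A) / P(B)

P(the item is flagged defective) = 93/100 × 3/20 + 1/100 × 17/20
= 279/2000 + 17/2000 = 37/250

P(the item is actually defective|the item is flagged defective) = (279/2000) / (37/250) = 279/296

P(the item is actually defective|the item is flagged defective) = 279/296 ≈ 94.26%


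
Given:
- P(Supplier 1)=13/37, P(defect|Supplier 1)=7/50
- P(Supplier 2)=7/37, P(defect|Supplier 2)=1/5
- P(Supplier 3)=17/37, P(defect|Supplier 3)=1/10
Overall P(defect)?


P(B) = Σ P(B|Aᵢ)×P(Aᵢ)
  7/50×13/37 = 91/1850
  1/5×7/37 = 7/185
  1/10×17/37 = 17/370
Sum = 123/925

P(defect) = 123/925 ≈ 13.30%


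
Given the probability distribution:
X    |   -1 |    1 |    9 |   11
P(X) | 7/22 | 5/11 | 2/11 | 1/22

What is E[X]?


E[X] = Σ x·P(X=x)
= (-1)×(7/22) + (1)×(5/11) + (9)×(2/11) + (11)×(1/22)
= 25/11

E[X] = 25/11


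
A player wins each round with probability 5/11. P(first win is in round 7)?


Geometric: P(X=7) = (1-p)^(k-1)×p = (6/11)^6×5/11 = 233280/19487171

P(X=7) = 233280/19487171 ≈ 1.20%


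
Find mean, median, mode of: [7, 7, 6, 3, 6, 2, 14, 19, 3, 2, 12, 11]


Sorted: [2, 2, 3, 3, 6, 6, 7, 7, 11, 12, 14, 19]
Mean = 92/12 = 23/3
Median = 13/2
Freq: {7: 2, 6: 2, 3: 2, 2: 2, 14: 1, 19: 1, 12: 1, 11: 1}
Mode: [2, 3, 6, 7]

Mean=23/3, Median=13/2, Mode=[2, 3, 6, 7]


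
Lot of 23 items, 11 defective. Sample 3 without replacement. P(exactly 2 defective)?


Hypergeometric: C(11,2)×C(12,1)/C(23,3)
= 55×12/1771 = 60/161

P(X=2) = 60/161 ≈ 37.27%


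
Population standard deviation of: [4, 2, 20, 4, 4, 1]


Mean = 35/6
  (4-35/6)²=121/36
  (2-35/6)²=529/36
  (20-35/6)²=7225/36
  (4-35/6)²=121/36
  (4-35/6)²=121/36
  (1-35/6)²=841/36
Σ(x-μ)² = 1493/6
σ² = (1493/6)/6 = 1493/36

σ = √(1493/36) ≈ 6.4399


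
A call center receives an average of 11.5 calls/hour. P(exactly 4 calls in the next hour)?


Poisson(λ=11.5): P(X=4) = e^(-λ)×λ^k/k!
= e^(-11.5) × 11.5^4 / 4!
≈ 1.01300936e-05 × 17490.0625 / 24 ≈ 0.007382

P(X=4) ≈ 0.007382 ≈ 0.74%


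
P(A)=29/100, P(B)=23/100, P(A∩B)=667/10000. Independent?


P(A)×P(B) = 667/10000
P(A∩B) = 667/10000
Equal ✓ → Independent

Yes, independent


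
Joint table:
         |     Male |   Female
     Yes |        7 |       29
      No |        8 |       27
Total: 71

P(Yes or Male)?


P(Yes∨Male) = P(Yes) + P(Male) - P(Yes∧Male)
= (36 + 15 - 7)/71 = 44/71

P = 44/71 ≈ 61.97%


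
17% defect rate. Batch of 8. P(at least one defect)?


P(all good) = (83/100)^8 = 2252292232139041/10000000000000000
P(≥1 defect) = 7747707767860959/10000000000000000

P = 7747707767860959/10000000000000000 ≈ 77.48%


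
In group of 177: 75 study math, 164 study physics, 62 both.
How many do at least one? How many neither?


|A∪B| = 75+164-62 = 177
Neither = 177-177 = 0

At least one: 177; Neither: 0


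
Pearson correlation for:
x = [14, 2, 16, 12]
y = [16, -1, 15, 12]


n=4, Σx=44, Σy=42, Σxy=606, Σx²=600, Σy²=626
r = (4×606 - 44×42)/√((4×600 - 44²)(4×626 - 42²))
= 576/√(464×740) = 576/√343360 ≈ 576/585.9693 ≈ 0.9830

r ≈ 0.9830


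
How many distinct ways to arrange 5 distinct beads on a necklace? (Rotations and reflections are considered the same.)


Free circular arrangements: rotations and reflections both identified.
(n-1)!/2 = 4!/2 = 24/2 = 12

12


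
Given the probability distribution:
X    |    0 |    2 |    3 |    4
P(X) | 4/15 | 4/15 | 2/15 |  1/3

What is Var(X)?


E[X] = 34/15
E[X²] = 38/5
Var(X) = E[X²] - (E[X])² = 38/5 - 1156/225 = 554/225

Var(X) = 554/225 ≈ 2.4622


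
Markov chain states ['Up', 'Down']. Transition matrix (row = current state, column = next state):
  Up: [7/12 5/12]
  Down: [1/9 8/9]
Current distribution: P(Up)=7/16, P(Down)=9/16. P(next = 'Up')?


P(next=Up) = Σᵢ P(now=i)×P(i→Up)
= 7/16×7/12 + 9/16×1/9
= 49/192 + 1/16 = 61/192

P = 61/192 ≈ 0.3177


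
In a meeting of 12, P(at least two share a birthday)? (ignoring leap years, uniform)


P(all different) = Π(365-i)/365 for i=0..11
= 0.832975
P(match) = 1 - 0.832975 = 0.167025

P ≈ 0.1670 ≈ 16.70%


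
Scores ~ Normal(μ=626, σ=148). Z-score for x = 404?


z = (x - μ)/σ = (404 - 626)/148 = -1.5

z = -1.5


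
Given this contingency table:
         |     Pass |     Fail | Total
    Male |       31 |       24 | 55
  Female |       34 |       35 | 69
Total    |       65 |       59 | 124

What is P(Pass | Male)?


P(Pass | Male) = 31/(31+24) = 31/55

P(Pass|Male) = 31/55 ≈ 56.36%


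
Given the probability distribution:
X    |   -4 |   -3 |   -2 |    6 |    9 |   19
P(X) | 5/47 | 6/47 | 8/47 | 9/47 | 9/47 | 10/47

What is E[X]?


E[X] = Σ x·P(X=x)
= (-4)×(5/47) + (-3)×(6/47) + (-2)×(8/47) + (6)×(9/47) + (9)×(9/47) + (19)×(10/47)
= 271/47

E[X] = 271/47


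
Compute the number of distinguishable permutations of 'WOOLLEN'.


Letters: 7, freq: {'W': 1, 'O': 2, 'L': 2, 'E': 1, 'N': 1}
7!/(1!×2!×2!×1!×1!) = 5040/4 = 1260

1260


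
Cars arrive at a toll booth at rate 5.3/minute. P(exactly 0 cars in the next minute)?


Poisson(λ=5.3): P(X=0) = e^(-λ)×λ^k/k!
= e^(-5.3) × 5.3^0 / 0!
≈ 0.004991593907 × 1 / 1 ≈ 0.004992

P(X=0) ≈ 0.004992 ≈ 0.50%


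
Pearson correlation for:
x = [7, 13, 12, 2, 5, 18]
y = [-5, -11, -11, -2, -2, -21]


n=6, Σx=57, Σy=-52, Σxy=-702, Σx²=715, Σy²=716
r = (6×(-702) - 57×(-52))/√((6×715 - 57²)(6×716 - (-52)²))
= -1248/√(1041×1592) = -1248/√1657272 ≈ -1248/1287.3508 ≈ -0.9694

r ≈ -0.9694


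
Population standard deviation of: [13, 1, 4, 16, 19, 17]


Mean = 70/6 = 35/3
  (13-35/3)²=16/9
  (1-35/3)²=1024/9
  (4-35/3)²=529/9
  (16-35/3)²=169/9
  (19-35/3)²=484/9
  (17-35/3)²=256/9
Σ(x-μ)² = 826/3
σ² = (826/3)/6 = 413/9

σ = √(413/9) ≈ 6.7741


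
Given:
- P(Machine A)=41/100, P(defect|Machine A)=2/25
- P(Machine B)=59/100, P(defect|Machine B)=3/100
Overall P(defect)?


P(B) = Σ P(B|Aᵢ)×P(Aᵢ)
  2/25×41/100 = 41/1250
  3/100×59/100 = 177/10000
Sum = 101/2000

P(defect) = 101/2000 ≈ 5.05%


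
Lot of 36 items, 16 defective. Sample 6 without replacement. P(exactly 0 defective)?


Hypergeometric: C(16,0)×C(20,6)/C(36,6)
= 1×38760/1947792 = 95/4774

P(X=0) = 95/4774 ≈ 1.99%


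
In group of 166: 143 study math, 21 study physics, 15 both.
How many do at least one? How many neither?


|A∪B| = 143+21-15 = 149
Neither = 166-149 = 17

At least one: 149; Neither: 17


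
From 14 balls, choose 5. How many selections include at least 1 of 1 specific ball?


Complement: C(14,5) - C(13,5) = 2002 - 1287 = 715

715


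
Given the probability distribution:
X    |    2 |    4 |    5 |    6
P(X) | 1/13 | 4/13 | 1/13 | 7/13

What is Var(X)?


E[X] = 5
E[X²] = 345/13
Var(X) = E[X²] - (E[X])² = 345/13 - 25 = 20/13

Var(X) = 20/13 ≈ 1.5385


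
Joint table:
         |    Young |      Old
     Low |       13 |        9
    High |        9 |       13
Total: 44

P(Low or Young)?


P(Low∨Young) = P(Low) + P(Young) - P(Low∧Young)
= (22 + 22 - 13)/44 = 31/44

P = 31/44 ≈ 70.45%


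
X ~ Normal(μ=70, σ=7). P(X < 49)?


z = (49-70)/7 = -3.0
P(Z < -3.0) = 0.0013

P(X < 49) ≈ 0.0013


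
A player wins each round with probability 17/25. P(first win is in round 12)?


Geometric: P(X=12) = (1-p)^(k-1)×p = (8/25)^11×17/25 = 146028888064/59604644775390625

P(X=12) = 146028888064/59604644775390625 ≈ 0.00%


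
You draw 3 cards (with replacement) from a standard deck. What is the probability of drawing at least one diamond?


P(not a diamond) = 39/52 = 3/4
P(none in 3 draws) = (3/4)^3 = 27/64
P(≥1 diamond) = 1 - 27/64 = 37/64

P = 37/64 ≈ 57.81%


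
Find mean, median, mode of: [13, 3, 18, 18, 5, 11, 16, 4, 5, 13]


Sorted: [3, 4, 5, 5, 11, 13, 13, 16, 18, 18]
Mean = 106/10 = 53/5
Median = 12
Freq: {13: 2, 3: 1, 18: 2, 5: 2, 11: 1, 16: 1, 4: 1}
Mode: [5, 13, 18]

Mean=53/5, Median=12, Mode=[5, 13, 18]


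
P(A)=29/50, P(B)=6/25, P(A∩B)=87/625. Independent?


P(A)×P(B) = 87/625
P(A∩B) = 87/625
Equal ✓ → Independent

Yes, independent


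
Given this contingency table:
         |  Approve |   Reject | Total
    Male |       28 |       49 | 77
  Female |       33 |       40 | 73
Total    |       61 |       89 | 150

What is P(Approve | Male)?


P(Approve | Male) = 28/(28+49) = 28/77 = 4/11

P(Approve|Male) = 4/11 ≈ 36.36%


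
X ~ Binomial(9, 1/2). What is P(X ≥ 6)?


P(X ≥ 6) = Σ P(X=i) for i=6..9
P(X=6) = 21/128
P(X=7) = 9/128
P(X=8) = 9/512
P(X=9) = 1/512
Sum = 65/256

P(X ≥ 6) = 65/256 ≈ 25.39%


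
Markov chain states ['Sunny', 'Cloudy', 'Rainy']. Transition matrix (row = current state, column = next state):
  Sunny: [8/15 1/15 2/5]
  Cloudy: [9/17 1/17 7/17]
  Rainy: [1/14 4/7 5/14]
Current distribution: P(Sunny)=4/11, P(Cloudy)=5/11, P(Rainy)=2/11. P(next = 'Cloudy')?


P(next=Cloudy) = Σᵢ P(now=i)×P(i→Cloudy)
= 4/11×1/15 + 5/11×1/17 + 2/11×4/7
= 4/165 + 5/187 + 8/77 = 3041/19635

P = 3041/19635 ≈ 0.1549


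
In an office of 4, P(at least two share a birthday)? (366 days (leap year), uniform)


P(all different) = Π(366-i)/366 for i=0..3
= 0.983689
P(match) = 1 - 0.983689 = 0.016311

P ≈ 0.0163 ≈ 1.63%


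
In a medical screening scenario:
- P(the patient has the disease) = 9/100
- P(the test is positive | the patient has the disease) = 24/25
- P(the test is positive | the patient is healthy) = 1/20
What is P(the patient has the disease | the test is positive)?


Using Bayes' theorem:
P(A|B) = P(B|A)·P(A) / P(B)

P(the test is positive) = 24/25 × 9/100 + 1/20 × 91/100
= 54/625 + 91/2000 = 1319/10000

P(the patient has the disease|the test is positive) = (54/625) / (1319/10000) = 864/1319

P(the patient has the disease|the test is positive) = 864/1319 ≈ 65.50%


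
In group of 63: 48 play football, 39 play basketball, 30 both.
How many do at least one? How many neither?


|A∪B| = 48+39-30 = 57
Neither = 63-57 = 6

At least one: 57; Neither: 6


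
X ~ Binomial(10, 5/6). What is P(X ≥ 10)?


P(X ≥ 10) = Σ P(X=i) for i=10..10
P(X=10) = 9765625/60466176
Sum = 9765625/60466176

P(X ≥ 10) = 9765625/60466176 ≈ 16.15%


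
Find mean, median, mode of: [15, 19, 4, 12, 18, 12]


Sorted: [4, 12, 12, 15, 18, 19]
Mean = 80/6 = 40/3
Median = 27/2
Freq: {15: 1, 19: 1, 4: 1, 12: 2, 18: 1}
Mode: [12]

Mean=40/3, Median=27/2, Mode=12


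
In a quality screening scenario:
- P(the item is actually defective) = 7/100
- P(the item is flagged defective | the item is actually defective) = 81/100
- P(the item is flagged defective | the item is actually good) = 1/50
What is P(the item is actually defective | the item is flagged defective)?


Using Bayes' theorem:
P(A|B) = P(B|A)·P(A) / P(B)

P(the item is flagged defective) = 81/100 × 7/100 + 1/50 × 93/100
= 567/10000 + 93/5000 = 753/10000

P(the item is actually defective|the item is flagged defective) = (567/10000) / (753/10000) = 189/251

P(the item is actually defective|the item is flagged defective) = 189/251 ≈ 75.30%


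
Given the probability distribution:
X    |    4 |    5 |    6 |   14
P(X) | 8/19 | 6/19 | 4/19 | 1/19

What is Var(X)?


E[X] = 100/19
E[X²] = 618/19
Var(X) = E[X²] - (E[X])² = 618/19 - 10000/361 = 1742/361

Var(X) = 1742/361 ≈ 4.8255


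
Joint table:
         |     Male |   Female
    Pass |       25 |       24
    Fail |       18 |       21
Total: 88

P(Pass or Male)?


P(Pass∨Male) = P(Pass) + P(Male) - P(Pass∧Male)
= (49 + 43 - 25)/88 = 67/88

P = 67/88 ≈ 76.14%


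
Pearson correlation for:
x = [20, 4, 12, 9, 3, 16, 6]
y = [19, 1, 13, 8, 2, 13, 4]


n=7, Σx=70, Σy=60, Σxy=850, Σx²=942, Σy²=784
r = (7×850 - 70×60)/√((7×942 - 70²)(7×784 - 60²))
= 1750/√(1694×1888) = 1750/√3198272 ≈ 1750/1788.3713 ≈ 0.9785

r ≈ 0.9785


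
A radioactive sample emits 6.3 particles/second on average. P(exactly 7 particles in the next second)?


Poisson(λ=6.3): P(X=7) = e^(-λ)×λ^k/k!
= e^(-6.3) × 6.3^7 / 7!
≈ 0.001836304777 × 393898.063917 / 5040 ≈ 0.143515

P(X=7) ≈ 0.143515 ≈ 14.35%


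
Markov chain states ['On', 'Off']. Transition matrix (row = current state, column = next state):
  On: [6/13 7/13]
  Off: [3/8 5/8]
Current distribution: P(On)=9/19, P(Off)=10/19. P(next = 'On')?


P(next=On) = Σᵢ P(now=i)×P(i→On)
= 9/19×6/13 + 10/19×3/8
= 54/247 + 15/76 = 411/988

P = 411/988 ≈ 0.4160


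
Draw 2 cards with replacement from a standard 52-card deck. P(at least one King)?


P(not a King) = 48/52 = 12/13
P(none in 2 draws) = (12/13)^2 = 144/169
P(≥1 King) = 1 - 144/169 = 25/169

P = 25/169 ≈ 14.79%


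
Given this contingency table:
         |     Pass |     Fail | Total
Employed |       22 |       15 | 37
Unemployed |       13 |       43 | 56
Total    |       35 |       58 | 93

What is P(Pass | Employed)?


P(Pass | Employed) = 22/(22+15) = 22/37

P(Pass|Employed) = 22/37 ≈ 59.46%


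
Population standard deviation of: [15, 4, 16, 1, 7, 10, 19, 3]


Mean = 75/8
  (15-75/8)²=2025/64
  (4-75/8)²=1849/64
  (16-75/8)²=2809/64
  (1-75/8)²=4489/64
  (7-75/8)²=361/64
  (10-75/8)²=25/64
  (19-75/8)²=5929/64
  (3-75/8)²=2601/64
Σ(x-μ)² = 2511/8
σ² = (2511/8)/8 = 2511/64

σ = √(2511/64) ≈ 6.2637


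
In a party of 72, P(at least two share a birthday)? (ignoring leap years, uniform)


P(all different) = Π(365-i)/365 for i=0..71
= 0.000547
P(match) = 1 - 0.000547 = 0.999453

P ≈ 0.9995 ≈ 99.95%


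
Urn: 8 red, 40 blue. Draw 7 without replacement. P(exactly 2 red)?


Hypergeometric: C(8,2)×C(40,5)/C(48,7)
= 28×658008/73629072 = 127946/511313

P(X=2) = 127946/511313 ≈ 25.02%


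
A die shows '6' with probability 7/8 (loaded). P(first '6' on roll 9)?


Geometric: P(X=9) = (1-p)^(k-1)×p = (1/8)^8×7/8 = 7/134217728

P(X=9) = 7/134217728 ≈ 0.00%


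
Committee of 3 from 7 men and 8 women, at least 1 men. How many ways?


Count by #men:
  1M,2W: C(7,1)×C(8,2)=196
  2M,1W: C(7,2)×C(8,1)=168
  3M,0W: C(7,3)×C(8,0)=35
Total = 399

399


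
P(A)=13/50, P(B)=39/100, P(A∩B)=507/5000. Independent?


P(A)×P(B) = 507/5000
P(A∩B) = 507/5000
Equal ✓ → Independent

Yes, independent


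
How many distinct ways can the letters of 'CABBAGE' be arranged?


Letters: 7, freq: {'C': 1, 'A': 2, 'B': 2, 'G': 1, 'E': 1}
7!/(1!×2!×2!×1!×1!) = 5040/4 = 1260

1260


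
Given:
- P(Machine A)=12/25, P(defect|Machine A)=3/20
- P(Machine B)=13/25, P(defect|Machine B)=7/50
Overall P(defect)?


P(B) = Σ P(B|Aᵢ)×P(Aᵢ)
  3/20×12/25 = 9/125
  7/50×13/25 = 91/1250
Sum = 181/1250

P(defect) = 181/1250 ≈ 14.48%


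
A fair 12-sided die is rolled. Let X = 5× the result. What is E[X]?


E[die] = (1+12)/2 = 13/2
E[X] = 5 × 13/2 = 65/2

E[X] = 65/2


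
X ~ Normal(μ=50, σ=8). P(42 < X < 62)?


z₁=(42-50)/8=-1.0, z₂=(62-50)/8=1.5
P = Φ(1.5) - Φ(-1.0) = 0.933193 - 0.158655 = 0.774538 ≈ 0.7745

P(42 < X < 62) ≈ 0.7745


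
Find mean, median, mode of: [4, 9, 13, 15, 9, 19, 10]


Sorted: [4, 9, 9, 10, 13, 15, 19]
Mean = 79/7
Median = 10
Freq: {4: 1, 9: 2, 13: 1, 15: 1, 19: 1, 10: 1}
Mode: [9]

Mean=79/7, Median=10, Mode=9


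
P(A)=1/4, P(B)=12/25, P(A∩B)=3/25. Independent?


P(A)×P(B) = 3/25
P(A∩B) = 3/25
Equal ✓ → Independent

Yes, independent


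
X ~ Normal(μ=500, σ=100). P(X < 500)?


z = (500-500)/100 = 0.0
P(Z < 0.0) = 0.5000

P(X < 500) ≈ 0.5000


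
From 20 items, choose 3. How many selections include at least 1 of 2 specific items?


Complement: C(20,3) - C(18,3) = 1140 - 816 = 324

324


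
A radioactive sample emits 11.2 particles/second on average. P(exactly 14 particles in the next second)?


Poisson(λ=11.2): P(X=14) = e^(-λ)×λ^k/k!
= e^(-11.2) × 11.2^14 / 14!
≈ 1.367419607e-05 × 4.88711228505e+14 / 87178291200 ≈ 0.076656

P(X=14) ≈ 0.076656 ≈ 7.67%


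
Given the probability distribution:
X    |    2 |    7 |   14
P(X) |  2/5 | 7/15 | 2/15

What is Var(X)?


E[X] = 89/15
E[X²] = 253/5
Var(X) = E[X²] - (E[X])² = 253/5 - 7921/225 = 3464/225

Var(X) = 3464/225 ≈ 15.3956


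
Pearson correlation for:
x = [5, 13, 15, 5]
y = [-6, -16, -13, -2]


n=4, Σx=38, Σy=-37, Σxy=-443, Σx²=444, Σy²=465
r = (4×(-443) - 38×(-37))/√((4×444 - 38²)(4×465 - (-37)²))
= -366/√(332×491) = -366/√163012 ≈ -366/403.7474 ≈ -0.9065

r ≈ -0.9065


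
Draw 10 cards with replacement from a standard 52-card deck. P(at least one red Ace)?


P(not a red Ace) = 50/52 = 25/26
P(none in 10 draws) = (25/26)^10 = 95367431640625/141167095653376
P(≥1 red Ace) = 1 - 95367431640625/141167095653376 = 45799664012751/141167095653376

P = 45799664012751/141167095653376 ≈ 32.44%


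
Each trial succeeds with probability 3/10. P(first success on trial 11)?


Geometric: P(X=11) = (1-p)^(k-1)×p = (7/10)^10×3/10 = 847425747/100000000000

P(X=11) = 847425747/100000000000 ≈ 0.85%


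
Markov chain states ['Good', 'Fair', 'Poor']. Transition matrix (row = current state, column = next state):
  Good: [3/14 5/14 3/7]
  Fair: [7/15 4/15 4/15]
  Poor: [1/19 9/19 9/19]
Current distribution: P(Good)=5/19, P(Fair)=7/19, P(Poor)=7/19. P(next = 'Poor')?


P(next=Poor) = Σᵢ P(now=i)×P(i→Poor)
= 5/19×3/7 + 7/19×4/15 + 7/19×9/19
= 15/133 + 28/285 + 63/361 = 14614/37905

P = 14614/37905 ≈ 0.3855


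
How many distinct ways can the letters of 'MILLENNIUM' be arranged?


Letters: 10, freq: {'M': 2, 'I': 2, 'L': 2, 'E': 1, 'N': 2, 'U': 1}
10!/(2!×2!×2!×1!×2!×1!) = 3628800/16 = 226800

226800


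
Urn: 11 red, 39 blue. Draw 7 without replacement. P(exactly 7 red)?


Hypergeometric: C(11,7)×C(39,0)/C(50,7)
= 330×1/99884400 = 1/302680

P(X=7) = 1/302680 ≈ 0.00%


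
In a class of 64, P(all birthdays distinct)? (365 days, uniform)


P(all different) = Π(365-i)/365 for i=0..63
= (365/365)×(364/365)×...×(302/365)
= 0.002810

P ≈ 0.0028 ≈ 0.28%


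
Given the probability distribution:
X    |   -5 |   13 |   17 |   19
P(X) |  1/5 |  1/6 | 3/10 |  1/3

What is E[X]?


E[X] = Σ x·P(X=x)
= (-5)×(1/5) + (13)×(1/6) + (17)×(3/10) + (19)×(1/3)
= 63/5

E[X] = 63/5


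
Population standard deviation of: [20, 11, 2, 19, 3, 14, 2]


Mean = 71/7
  (20-71/7)²=4761/49
  (11-71/7)²=36/49
  (2-71/7)²=3249/49
  (19-71/7)²=3844/49
  (3-71/7)²=2500/49
  (14-71/7)²=729/49
  (2-71/7)²=3249/49
Σ(x-μ)² = 2624/7
σ² = (2624/7)/7 = 2624/49

σ = √(2624/49) ≈ 7.3179


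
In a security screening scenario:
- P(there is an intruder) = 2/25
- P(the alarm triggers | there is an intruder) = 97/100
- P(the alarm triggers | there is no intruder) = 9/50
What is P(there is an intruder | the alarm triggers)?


Using Bayes' theorem:
P(A|B) = P(B|A)·P(A) / P(B)

P(the alarm triggers) = 97/100 × 2/25 + 9/50 × 23/25
= 97/1250 + 207/1250 = 152/625

P(there is an intruder|the alarm triggers) = (97/1250) / (152/625) = 97/304

P(there is an intruder|the alarm triggers) = 97/304 ≈ 31.91%


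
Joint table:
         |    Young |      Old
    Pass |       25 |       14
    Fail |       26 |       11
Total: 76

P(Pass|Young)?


P(Pass|Young) = 25/(25+26) = 25/51

P = 25/51 ≈ 49.02%


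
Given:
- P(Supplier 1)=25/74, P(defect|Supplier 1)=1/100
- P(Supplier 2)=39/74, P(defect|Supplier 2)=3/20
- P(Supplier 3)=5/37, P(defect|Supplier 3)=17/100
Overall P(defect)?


P(B) = Σ P(B|Aᵢ)×P(Aᵢ)
  1/100×25/74 = 1/296
  3/20×39/74 = 117/1480
  17/100×5/37 = 17/740
Sum = 39/370

P(defect) = 39/370 ≈ 10.54%


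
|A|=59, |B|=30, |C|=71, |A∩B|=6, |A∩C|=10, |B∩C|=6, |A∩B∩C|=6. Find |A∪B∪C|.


|A∪B∪C| = 59+30+71-6-10-6+6 = 144

|A∪B∪C| = 144


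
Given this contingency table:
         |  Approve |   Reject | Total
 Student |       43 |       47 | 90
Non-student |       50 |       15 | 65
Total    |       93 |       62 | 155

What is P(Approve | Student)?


P(Approve | Student) = 43/(43+47) = 43/90

P(Approve|Student) = 43/90 ≈ 47.78%


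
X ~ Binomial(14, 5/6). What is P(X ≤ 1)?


P(X ≤ 1) = Σ P(X=i) for i=0..1
P(X=0) = 1/78364164096
P(X=1) = 35/39182082048
Sum = 71/78364164096

P(X ≤ 1) = 71/78364164096 ≈ 0.00%


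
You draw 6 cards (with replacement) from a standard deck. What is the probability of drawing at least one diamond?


P(not a diamond) = 39/52 = 3/4
P(none in 6 draws) = (3/4)^6 = 729/4096
P(≥1 diamond) = 1 - 729/4096 = 3367/4096

P = 3367/4096 ≈ 82.20%


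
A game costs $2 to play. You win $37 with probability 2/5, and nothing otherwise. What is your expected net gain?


E[gain] = (37-2)×2/5 + (-2)×3/5
= 14 - 6/5 = 64/5

Expected net gain = $64/5 ≈ $12.80


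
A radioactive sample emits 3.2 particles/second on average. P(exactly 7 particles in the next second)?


Poisson(λ=3.2): P(X=7) = e^(-λ)×λ^k/k!
= e^(-3.2) × 3.2^7 / 7!
≈ 0.04076220398 × 3435.9738368 / 5040 ≈ 0.027789

P(X=7) ≈ 0.027789 ≈ 2.78%


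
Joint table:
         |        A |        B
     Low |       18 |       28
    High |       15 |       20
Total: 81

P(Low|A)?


P(Low|A) = 18/(18+15) = 18/33 = 6/11

P = 6/11 ≈ 54.55%


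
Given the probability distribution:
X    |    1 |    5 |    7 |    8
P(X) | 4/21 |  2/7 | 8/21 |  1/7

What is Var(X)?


E[X] = 38/7
E[X²] = 246/7
Var(X) = E[X²] - (E[X])² = 246/7 - 1444/49 = 278/49

Var(X) = 278/49 ≈ 5.6735


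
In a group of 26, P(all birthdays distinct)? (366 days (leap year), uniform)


P(all different) = Π(366-i)/366 for i=0..25
= (366/366)×(365/366)×...×(341/366)
= 0.402786

P ≈ 0.4028 ≈ 40.28%


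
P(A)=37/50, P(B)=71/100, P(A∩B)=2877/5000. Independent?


P(A)×P(B) = 2627/5000
P(A∩B) = 2877/5000
Not equal → NOT independent

No, not independent


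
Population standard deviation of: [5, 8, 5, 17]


Mean = 35/4
  (5-35/4)²=225/16
  (8-35/4)²=9/16
  (5-35/4)²=225/16
  (17-35/4)²=1089/16
Σ(x-μ)² = 387/4
σ² = (387/4)/4 = 387/16

σ = √(387/16) ≈ 4.9181


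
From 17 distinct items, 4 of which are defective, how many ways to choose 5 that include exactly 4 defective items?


Choose 4 of the 4 defective items and 1 of the other 13 items:
C(4,4)×C(13,1) = 1×13 = 13

13


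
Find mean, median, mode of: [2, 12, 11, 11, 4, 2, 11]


Sorted: [2, 2, 4, 11, 11, 11, 12]
Mean = 53/7
Median = 11
Freq: {2: 2, 12: 1, 11: 3, 4: 1}
Mode: [11]

Mean=53/7, Median=11, Mode=11


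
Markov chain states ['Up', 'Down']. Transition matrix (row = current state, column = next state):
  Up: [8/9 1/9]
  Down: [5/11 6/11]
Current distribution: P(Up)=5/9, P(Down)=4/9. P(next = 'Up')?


P(next=Up) = Σᵢ P(now=i)×P(i→Up)
= 5/9×8/9 + 4/9×5/11
= 40/81 + 20/99 = 620/891

P = 620/891 ≈ 0.6958


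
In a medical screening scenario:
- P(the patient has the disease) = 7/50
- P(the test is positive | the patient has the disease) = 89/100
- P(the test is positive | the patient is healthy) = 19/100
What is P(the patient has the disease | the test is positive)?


Using Bayes' theorem:
P(A|B) = P(B|A)·P(A) / P(B)

P(the test is positive) = 89/100 × 7/50 + 19/100 × 43/50
= 623/5000 + 817/5000 = 36/125

P(the patient has the disease|the test is positive) = (623/5000) / (36/125) = 623/1440

P(the patient has the disease|the test is positive) = 623/1440 ≈ 43.26%


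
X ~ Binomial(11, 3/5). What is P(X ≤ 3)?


P(X ≤ 3) = Σ P(X=i) for i=0..3
P(X=0) = 2048/48828125
P(X=1) = 33792/48828125
P(X=2) = 50688/9765625
P(X=3) = 228096/9765625
Sum = 285952/9765625

P(X ≤ 3) = 285952/9765625 ≈ 2.93%


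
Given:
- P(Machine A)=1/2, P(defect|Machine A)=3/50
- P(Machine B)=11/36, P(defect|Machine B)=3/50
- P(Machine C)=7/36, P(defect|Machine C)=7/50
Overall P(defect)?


P(B) = Σ P(B|Aᵢ)×P(Aᵢ)
  3/50×1/2 = 3/100
  3/50×11/36 = 11/600
  7/50×7/36 = 49/1800
Sum = 17/225

P(defect) = 17/225 ≈ 7.56%


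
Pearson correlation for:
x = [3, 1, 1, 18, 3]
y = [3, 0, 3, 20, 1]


n=5, Σx=26, Σy=27, Σxy=375, Σx²=344, Σy²=419
r = (5×375 - 26×27)/√((5×344 - 26²)(5×419 - 27²))
= 1173/√(1044×1366) = 1173/√1426104 ≈ 1173/1194.1960 ≈ 0.9823

r ≈ 0.9823


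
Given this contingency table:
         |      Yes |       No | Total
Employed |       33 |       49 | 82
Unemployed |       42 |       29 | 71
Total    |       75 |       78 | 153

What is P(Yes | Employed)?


P(Yes | Employed) = 33/(33+49) = 33/82

P(Yes|Employed) = 33/82 ≈ 40.24%


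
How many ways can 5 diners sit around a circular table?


Circular arrangements of 5 distinct objects: fix one position to break rotational symmetry.
(n-1)! = 4! = 24

24


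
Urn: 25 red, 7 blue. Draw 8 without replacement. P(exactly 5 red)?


Hypergeometric: C(25,5)×C(7,3)/C(32,8)
= 53130×35/10518300 = 12397/70122

P(X=5) = 12397/70122 ≈ 17.68%


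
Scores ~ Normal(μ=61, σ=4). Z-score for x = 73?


z = (x - μ)/σ = (73 - 61)/4 = 3.0

z = 3.0


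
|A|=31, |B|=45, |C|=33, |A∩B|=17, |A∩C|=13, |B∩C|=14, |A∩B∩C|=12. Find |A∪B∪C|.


|A∪B∪C| = 31+45+33-17-13-14+12 = 77

|A∪B∪C| = 77


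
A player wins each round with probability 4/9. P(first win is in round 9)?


Geometric: P(X=9) = (1-p)^(k-1)×p = (5/9)^8×4/9 = 1562500/387420489

P(X=9) = 1562500/387420489 ≈ 0.40%


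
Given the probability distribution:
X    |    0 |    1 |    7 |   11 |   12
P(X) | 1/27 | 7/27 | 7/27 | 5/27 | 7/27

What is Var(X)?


E[X] = 65/9
E[X²] = 1963/27
Var(X) = E[X²] - (E[X])² = 1963/27 - 4225/81 = 1664/81

Var(X) = 1664/81 ≈ 20.5432


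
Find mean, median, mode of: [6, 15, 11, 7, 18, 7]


Sorted: [6, 7, 7, 11, 15, 18]
Mean = 64/6 = 32/3
Median = 9
Freq: {6: 1, 15: 1, 11: 1, 7: 2, 18: 1}
Mode: [7]

Mean=32/3, Median=9, Mode=7


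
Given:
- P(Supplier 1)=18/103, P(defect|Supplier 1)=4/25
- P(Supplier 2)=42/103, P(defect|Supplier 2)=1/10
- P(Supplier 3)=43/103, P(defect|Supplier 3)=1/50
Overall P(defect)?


P(B) = Σ P(B|Aᵢ)×P(Aᵢ)
  4/25×18/103 = 72/2575
  1/10×42/103 = 21/515
  1/50×43/103 = 43/5150
Sum = 397/5150

P(defect) = 397/5150 ≈ 7.71%


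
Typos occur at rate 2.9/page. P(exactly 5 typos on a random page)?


Poisson(λ=2.9): P(X=5) = e^(-λ)×λ^k/k!
= e^(-2.9) × 2.9^5 / 5!
≈ 0.05502322006 × 205.11149 / 120 ≈ 0.094049

P(X=5) ≈ 0.094049 ≈ 9.40%


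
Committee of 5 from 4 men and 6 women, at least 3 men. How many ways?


Count by #men:
  3M,2W: C(4,3)×C(6,2)=60
  4M,1W: C(4,4)×C(6,1)=6
Total = 66

66


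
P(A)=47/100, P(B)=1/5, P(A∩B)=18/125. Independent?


P(A)×P(B) = 47/500
P(A∩B) = 18/125
Not equal → NOT independent

No, not independent


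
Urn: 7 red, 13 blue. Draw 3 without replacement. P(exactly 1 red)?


Hypergeometric: C(7,1)×C(13,2)/C(20,3)
= 7×78/1140 = 91/190

P(X=1) = 91/190 ≈ 47.89%


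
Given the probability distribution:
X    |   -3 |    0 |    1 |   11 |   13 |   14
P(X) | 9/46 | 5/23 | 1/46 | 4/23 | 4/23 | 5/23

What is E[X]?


E[X] = Σ x·P(X=x)
= (-3)×(9/46) + (0)×(5/23) + (1)×(1/46) + (11)×(4/23) + (13)×(4/23) + (14)×(5/23)
= 153/23

E[X] = 153/23


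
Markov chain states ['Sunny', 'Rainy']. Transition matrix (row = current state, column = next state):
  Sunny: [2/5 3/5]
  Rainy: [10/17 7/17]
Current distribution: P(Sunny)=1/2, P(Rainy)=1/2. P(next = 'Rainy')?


P(next=Rainy) = Σᵢ P(now=i)×P(i→Rainy)
= 1/2×3/5 + 1/2×7/17
= 3/10 + 7/34 = 43/85

P = 43/85 ≈ 0.5059


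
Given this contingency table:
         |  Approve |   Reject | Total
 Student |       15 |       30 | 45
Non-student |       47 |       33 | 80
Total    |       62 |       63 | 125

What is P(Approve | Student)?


P(Approve | Student) = 15/(15+30) = 15/45 = 1/3

P(Approve|Student) = 1/3 ≈ 33.33%


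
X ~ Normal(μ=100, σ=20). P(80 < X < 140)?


z₁=(80-100)/20=-1.0, z₂=(140-100)/20=2.0
P = Φ(2.0) - Φ(-1.0) = 0.977250 - 0.158655 = 0.818595 ≈ 0.8186

P(80 < X < 140) ≈ 0.8186


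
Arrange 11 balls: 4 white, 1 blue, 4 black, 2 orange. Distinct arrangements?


11!/(4!×1!×4!×2!) = 34650

34650


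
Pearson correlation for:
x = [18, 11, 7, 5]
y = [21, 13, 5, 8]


n=4, Σx=41, Σy=47, Σxy=596, Σx²=519, Σy²=699
r = (4×596 - 41×47)/√((4×519 - 41²)(4×699 - 47²))
= 457/√(395×587) = 457/√231865 ≈ 457/481.5236 ≈ 0.9491

r ≈ 0.9491


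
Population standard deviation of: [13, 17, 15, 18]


Mean = 63/4
  (13-63/4)²=121/16
  (17-63/4)²=25/16
  (15-63/4)²=9/16
  (18-63/4)²=81/16
Σ(x-μ)² = 59/4
σ² = (59/4)/4 = 59/16

σ = √(59/16) ≈ 1.9203


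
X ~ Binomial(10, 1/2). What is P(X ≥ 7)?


P(X ≥ 7) = Σ P(X=i) for i=7..10
P(X=7) = 15/128
P(X=8) = 45/1024
P(X=9) = 5/512
P(X=10) = 1/1024
Sum = 11/64

P(X ≥ 7) = 11/64 ≈ 17.19%


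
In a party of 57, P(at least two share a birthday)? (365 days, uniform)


P(all different) = Π(365-i)/365 for i=0..56
= 0.009878
P(match) = 1 - 0.009878 = 0.990122

P ≈ 0.9901 ≈ 99.01%


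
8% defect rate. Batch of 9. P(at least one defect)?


P(all good) = (23/25)^9 = 1801152661463/3814697265625
P(≥1 defect) = 2013544604162/3814697265625

P = 2013544604162/3814697265625 ≈ 52.78%


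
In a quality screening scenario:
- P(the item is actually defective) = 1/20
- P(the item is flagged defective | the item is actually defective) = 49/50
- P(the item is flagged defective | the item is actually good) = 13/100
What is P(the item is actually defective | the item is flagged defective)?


Using Bayes' theorem:
P(A|B) = P(B|A)·P(A) / P(B)

P(the item is flagged defective) = 49/50 × 1/20 + 13/100 × 19/20
= 49/1000 + 247/2000 = 69/400

P(the item is actually defective|the item is flagged defective) = (49/1000) / (69/400) = 98/345

P(the item is actually defective|the item is flagged defective) = 98/345 ≈ 28.41%


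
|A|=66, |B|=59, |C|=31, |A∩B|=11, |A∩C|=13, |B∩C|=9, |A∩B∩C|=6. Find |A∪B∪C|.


|A∪B∪C| = 66+59+31-11-13-9+6 = 129

|A∪B∪C| = 129


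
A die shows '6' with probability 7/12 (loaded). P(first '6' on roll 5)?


Geometric: P(X=5) = (1-p)^(k-1)×p = (5/12)^4×7/12 = 4375/248832

P(X=5) = 4375/248832 ≈ 1.76%


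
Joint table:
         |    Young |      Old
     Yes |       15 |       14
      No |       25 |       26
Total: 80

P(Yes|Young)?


P(Yes|Young) = 15/(15+25) = 15/40 = 3/8

P = 3/8 ≈ 37.50%


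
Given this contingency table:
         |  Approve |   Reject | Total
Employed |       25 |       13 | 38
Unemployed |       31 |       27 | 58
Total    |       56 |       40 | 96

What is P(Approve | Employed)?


P(Approve | Employed) = 25/(25+13) = 25/38

P(Approve|Employed) = 25/38 ≈ 65.79%


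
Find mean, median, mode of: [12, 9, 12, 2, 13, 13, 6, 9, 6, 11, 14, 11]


Sorted: [2, 6, 6, 9, 9, 11, 11, 12, 12, 13, 13, 14]
Mean = 118/12 = 59/6
Median = 11
Freq: {12: 2, 9: 2, 2: 1, 13: 2, 6: 2, 11: 2, 14: 1}
Mode: [6, 9, 11, 12, 13]

Mean=59/6, Median=11, Mode=[6, 9, 11, 12, 13]


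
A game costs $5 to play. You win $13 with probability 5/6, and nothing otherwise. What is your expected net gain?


E[gain] = (13-5)×5/6 + (-5)×1/6
= 20/3 - 5/6 = 35/6

Expected net gain = $35/6 ≈ $5.83


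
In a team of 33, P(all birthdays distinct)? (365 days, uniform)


P(all different) = Π(365-i)/365 for i=0..32
= (365/365)×(364/365)×...×(333/365)
= 0.225028

P ≈ 0.2250 ≈ 22.50%


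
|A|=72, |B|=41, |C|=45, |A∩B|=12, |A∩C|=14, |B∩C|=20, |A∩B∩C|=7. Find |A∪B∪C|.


|A∪B∪C| = 72+41+45-12-14-20+7 = 119

|A∪B∪C| = 119


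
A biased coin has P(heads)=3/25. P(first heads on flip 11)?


Geometric: P(X=11) = (1-p)^(k-1)×p = (22/25)^10×3/25 = 79679768374272/2384185791015625

P(X=11) = 79679768374272/2384185791015625 ≈ 3.34%


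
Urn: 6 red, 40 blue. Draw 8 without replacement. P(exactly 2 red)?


Hypergeometric: C(6,2)×C(40,6)/C(46,8)
= 15×3838380/260932815 = 98420/446039

P(X=2) = 98420/446039 ≈ 22.07%


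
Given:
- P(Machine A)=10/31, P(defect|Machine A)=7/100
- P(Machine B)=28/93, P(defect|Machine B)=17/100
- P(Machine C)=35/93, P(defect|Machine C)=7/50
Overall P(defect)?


P(B) = Σ P(B|Aᵢ)×P(Aᵢ)
  7/100×10/31 = 7/310
  17/100×28/93 = 119/2325
  7/50×35/93 = 49/930
Sum = 98/775

P(defect) = 98/775 ≈ 12.65%


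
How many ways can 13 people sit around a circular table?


Circular arrangements of 13 distinct objects: fix one position to break rotational symmetry.
(n-1)! = 12! = 479001600

479001600


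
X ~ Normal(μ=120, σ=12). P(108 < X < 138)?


z₁=(108-120)/12=-1.0, z₂=(138-120)/12=1.5
P = Φ(1.5) - Φ(-1.0) = 0.933193 - 0.158655 = 0.774538 ≈ 0.7745

P(108 < X < 138) ≈ 0.7745


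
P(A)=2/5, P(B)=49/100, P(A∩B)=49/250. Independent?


P(A)×P(B) = 49/250
P(A∩B) = 49/250
Equal ✓ → Independent

Yes, independent


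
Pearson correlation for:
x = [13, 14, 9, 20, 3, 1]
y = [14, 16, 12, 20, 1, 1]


n=6, Σx=60, Σy=64, Σxy=918, Σx²=856, Σy²=998
r = (6×918 - 60×64)/√((6×856 - 60²)(6×998 - 64²))
= 1668/√(1536×1892) = 1668/√2906112 ≈ 1668/1704.7322 ≈ 0.9785

r ≈ 0.9785


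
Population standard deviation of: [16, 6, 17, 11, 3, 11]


Mean = 64/6 = 32/3
  (16-32/3)²=256/9
  (6-32/3)²=196/9
  (17-32/3)²=361/9
  (11-32/3)²=1/9
  (3-32/3)²=529/9
  (11-32/3)²=1/9
Σ(x-μ)² = 448/3
σ² = (448/3)/6 = 224/9

σ = √(224/9) ≈ 4.9889


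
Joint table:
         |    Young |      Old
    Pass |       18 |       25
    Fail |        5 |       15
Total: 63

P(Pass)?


P(Pass) = (18+25)/63 = 43/63

P(Pass) = 43/63 ≈ 68.25%


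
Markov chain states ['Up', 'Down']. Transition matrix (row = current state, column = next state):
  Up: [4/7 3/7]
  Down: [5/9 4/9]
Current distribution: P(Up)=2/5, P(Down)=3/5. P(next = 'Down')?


P(next=Down) = Σᵢ P(now=i)×P(i→Down)
= 2/5×3/7 + 3/5×4/9
= 6/35 + 4/15 = 46/105

P = 46/105 ≈ 0.4381


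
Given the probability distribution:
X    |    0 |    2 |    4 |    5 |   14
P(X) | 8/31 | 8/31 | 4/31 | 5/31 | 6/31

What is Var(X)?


E[X] = 141/31
E[X²] = 1397/31
Var(X) = E[X²] - (E[X])² = 1397/31 - 19881/961 = 23426/961

Var(X) = 23426/961 ≈ 24.3767


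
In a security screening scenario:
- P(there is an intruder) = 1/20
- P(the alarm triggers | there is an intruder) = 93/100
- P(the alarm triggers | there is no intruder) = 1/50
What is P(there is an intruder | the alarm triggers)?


Using Bayes' theorem:
P(A|B) = P(B|A)·P(A) / P(B)

P(the alarm triggers) = 93/100 × 1/20 + 1/50 × 19/20
= 93/2000 + 19/1000 = 131/2000

P(there is an intruder|the alarm triggers) = (93/2000) / (131/2000) = 93/131

P(there is an intruder|the alarm triggers) = 93/131 ≈ 70.99%


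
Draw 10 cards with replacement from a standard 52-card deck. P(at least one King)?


P(not a King) = 48/52 = 12/13
P(none in 10 draws) = (12/13)^10 = 61917364224/137858491849
P(≥1 King) = 1 - 61917364224/137858491849 = 75941127625/137858491849

P = 75941127625/137858491849 ≈ 55.09%


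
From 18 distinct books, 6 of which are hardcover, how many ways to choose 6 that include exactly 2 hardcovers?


Choose 2 of the 6 hardcovers and 4 of the other 12 books:
C(6,2)×C(12,4) = 15×495 = 7425

7425


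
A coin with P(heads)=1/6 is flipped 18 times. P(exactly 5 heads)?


Binomial: P(X=5) = C(18,5)×p^5×(1-p)^13
= 8568 × 1/7776 × 1220703125/13060694016 = 145263671875/1410554953728

P(X=5) = 145263671875/1410554953728 ≈ 10.30%


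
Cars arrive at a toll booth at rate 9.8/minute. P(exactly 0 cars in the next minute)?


Poisson(λ=9.8): P(X=0) = e^(-λ)×λ^k/k!
= e^(-9.8) × 9.8^0 / 0!
≈ 5.545159943e-05 × 1 / 1 ≈ 0.000055

P(X=0) ≈ 0.000055 ≈ 0.01%


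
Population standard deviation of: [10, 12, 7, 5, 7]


Mean = 41/5
  (10-41/5)²=81/25
  (12-41/5)²=361/25
  (7-41/5)²=36/25
  (5-41/5)²=256/25
  (7-41/5)²=36/25
Σ(x-μ)² = 154/5
σ² = (154/5)/5 = 154/25

σ = √(154/25) ≈ 2.4819


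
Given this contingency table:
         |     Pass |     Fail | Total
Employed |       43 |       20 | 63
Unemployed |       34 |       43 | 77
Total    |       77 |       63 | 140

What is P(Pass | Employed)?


P(Pass | Employed) = 43/(43+20) = 43/63

P(Pass|Employed) = 43/63 ≈ 68.25%


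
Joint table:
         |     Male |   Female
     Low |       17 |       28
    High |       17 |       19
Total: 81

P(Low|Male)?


P(Low|Male) = 17/(17+17) = 17/34 = 1/2

P = 1/2 ≈ 50.00%


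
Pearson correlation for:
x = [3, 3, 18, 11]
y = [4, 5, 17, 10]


n=4, Σx=35, Σy=36, Σxy=443, Σx²=463, Σy²=430
r = (4×443 - 35×36)/√((4×463 - 35²)(4×430 - 36²))
= 512/√(627×424) = 512/√265848 ≈ 512/515.6045 ≈ 0.9930

r ≈ 0.9930
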